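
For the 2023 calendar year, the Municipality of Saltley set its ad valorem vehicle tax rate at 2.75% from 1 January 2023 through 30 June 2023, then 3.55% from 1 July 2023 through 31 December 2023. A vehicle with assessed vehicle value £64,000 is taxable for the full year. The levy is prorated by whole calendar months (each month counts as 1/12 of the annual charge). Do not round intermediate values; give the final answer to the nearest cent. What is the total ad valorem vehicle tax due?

1 January – 30 June 2023: 6 months at 2.75% → £64,000 × 2.75% × 6/12 = £880.0000
1 July – 31 December 2023: 6 months at 3.55% → £64,000 × 3.55% × 6/12 = £1,136.0000
Total = £2,016.0000

£2,016.00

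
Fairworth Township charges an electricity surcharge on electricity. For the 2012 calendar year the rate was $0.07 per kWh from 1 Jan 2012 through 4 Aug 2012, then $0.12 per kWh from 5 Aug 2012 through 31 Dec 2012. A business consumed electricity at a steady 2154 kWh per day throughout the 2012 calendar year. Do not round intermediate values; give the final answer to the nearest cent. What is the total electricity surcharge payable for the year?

1 Jan – 4 Aug 2012: 217 days × 2154 kWh/day = 467,418 kWh at $0.07/kWh → $32719.26
5 Aug – 31 Dec 2012: 149 days × 2154 kWh/day = 320,946 kWh at $0.12/kWh → $38513.52

$71232.78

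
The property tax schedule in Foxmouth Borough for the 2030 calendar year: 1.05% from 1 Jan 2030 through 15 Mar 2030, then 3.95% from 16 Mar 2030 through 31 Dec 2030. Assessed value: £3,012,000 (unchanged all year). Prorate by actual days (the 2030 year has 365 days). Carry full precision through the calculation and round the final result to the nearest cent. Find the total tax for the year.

1 Jan – 15 Mar 2030: 74 days at 1.05% → £3,012,000 × 1.05% × 74/365 = £6,411.8466
16 Mar – 31 Dec 2030: 291 days at 3.95% → £3,012,000 × 3.95% × 291/365 = £94,853.2438
Total = £101,265.0904

£101,265.09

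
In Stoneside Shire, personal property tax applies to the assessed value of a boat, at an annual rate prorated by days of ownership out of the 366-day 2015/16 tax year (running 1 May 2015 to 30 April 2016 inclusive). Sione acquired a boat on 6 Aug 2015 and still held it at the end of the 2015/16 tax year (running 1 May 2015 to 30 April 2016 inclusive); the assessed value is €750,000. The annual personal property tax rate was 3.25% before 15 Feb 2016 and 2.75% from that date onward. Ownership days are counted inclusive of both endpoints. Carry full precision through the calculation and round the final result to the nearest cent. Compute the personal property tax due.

6 Aug 2015 – 14 Feb 2016: 193 days at 3.25% → €750,000 × 3.25% × 193/366 = €12,853.4836
15 Feb – 30 Apr 2016: 76 days at 2.75% → €750,000 × 2.75% × 76/366 = €4,282.7869
Total = €17,136.2705

€17,136.27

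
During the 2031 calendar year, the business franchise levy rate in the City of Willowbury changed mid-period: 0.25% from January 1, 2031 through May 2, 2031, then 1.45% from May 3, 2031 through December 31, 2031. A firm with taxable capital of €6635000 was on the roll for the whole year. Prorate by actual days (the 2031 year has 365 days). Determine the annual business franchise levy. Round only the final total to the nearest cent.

January 1 – May 2, 2031: 122 days at 0.25% → €6635000 × 0.25% × 122/365 = €5544.3151
May 3 – December 31, 2031: 243 days at 1.45% → €6635000 × 1.45% × 243/365 = €64050.4726
Total = €69594.7877

€69594.79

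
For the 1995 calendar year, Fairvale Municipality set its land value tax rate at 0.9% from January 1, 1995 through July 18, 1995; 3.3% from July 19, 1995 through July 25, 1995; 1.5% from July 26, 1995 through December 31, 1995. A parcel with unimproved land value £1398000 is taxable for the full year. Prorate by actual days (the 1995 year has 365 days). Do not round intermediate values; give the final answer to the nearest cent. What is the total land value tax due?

£16879.41

January 1 – July 18, 1995: 199 days at 0.9% → £1398000 × 0.9% × 199/365 = £6859.7753
July 19 – July 25, 1995: 7 days at 3.3% → £1398000 × 3.3% × 7/365 = £884.7616
July 26 – December 31, 1995: 159 days at 1.5% → £1398000 × 1.5% × 159/365 = £9134.8767
Total = £16879.4137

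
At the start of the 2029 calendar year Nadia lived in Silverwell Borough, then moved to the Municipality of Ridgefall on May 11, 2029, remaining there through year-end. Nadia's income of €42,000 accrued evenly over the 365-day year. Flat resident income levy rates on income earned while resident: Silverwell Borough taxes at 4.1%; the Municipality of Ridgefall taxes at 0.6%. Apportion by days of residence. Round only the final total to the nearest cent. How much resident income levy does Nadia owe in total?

€775.56

Silverwell Borough, January 1 – May 10, 2029: 130 days → €42,000 × 4.1% × 130/365 = €613.3151
The Municipality of Ridgefall, May 11 – December 31, 2029: 235 days → €42,000 × 0.6% × 235/365 = €162.2466
Total = €775.5616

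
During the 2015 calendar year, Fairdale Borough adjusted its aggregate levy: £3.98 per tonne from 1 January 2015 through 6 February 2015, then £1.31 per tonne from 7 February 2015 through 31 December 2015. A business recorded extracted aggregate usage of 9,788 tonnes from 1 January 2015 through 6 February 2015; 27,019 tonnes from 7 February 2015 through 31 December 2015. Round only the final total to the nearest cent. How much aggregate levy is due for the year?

1 January – 6 February 2015: 9,788 tonnes at £3.98/tonne → £38956.24
7 February – 31 December 2015: 27,019 tonnes at £1.31/tonne → £35394.89

£74351.13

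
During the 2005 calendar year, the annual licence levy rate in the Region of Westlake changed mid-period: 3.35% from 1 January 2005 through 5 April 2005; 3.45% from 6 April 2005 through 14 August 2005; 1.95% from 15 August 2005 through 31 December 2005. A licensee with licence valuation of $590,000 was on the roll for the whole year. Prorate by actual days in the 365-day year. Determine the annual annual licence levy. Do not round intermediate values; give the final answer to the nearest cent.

$16,831.16

1 January – 5 April 2005: 95 days at 3.35% → $590,000 × 3.35% × 95/365 = $5,144.3151
6 April – 14 August 2005: 131 days at 3.45% → $590,000 × 3.45% × 131/365 = $7,305.4932
15 August – 31 December 2005: 139 days at 1.95% → $590,000 × 1.95% × 139/365 = $4,381.3562
Total = $16,831.1644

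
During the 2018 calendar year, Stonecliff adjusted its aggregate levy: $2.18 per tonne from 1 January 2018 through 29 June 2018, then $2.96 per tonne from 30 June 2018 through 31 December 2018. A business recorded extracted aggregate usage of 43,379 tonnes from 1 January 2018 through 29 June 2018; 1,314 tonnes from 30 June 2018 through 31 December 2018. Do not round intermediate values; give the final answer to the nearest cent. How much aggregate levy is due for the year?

1 January – 29 June 2018: 43,379 tonnes at $2.18/tonne → $94,566.22
30 June – 31 December 2018: 1,314 tonnes at $2.96/tonne → $3,889.44

$98,455.66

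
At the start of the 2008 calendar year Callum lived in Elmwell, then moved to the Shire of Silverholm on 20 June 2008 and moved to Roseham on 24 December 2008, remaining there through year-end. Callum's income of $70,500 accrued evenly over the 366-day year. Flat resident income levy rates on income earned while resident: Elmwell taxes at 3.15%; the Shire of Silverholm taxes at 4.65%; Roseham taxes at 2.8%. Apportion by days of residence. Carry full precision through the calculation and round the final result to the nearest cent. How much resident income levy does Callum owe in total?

$2,755.66

Elmwell, 1 January – 19 June 2008: 171 days → $70,500 × 3.15% × 171/366 = $1,037.5635
The Shire of Silverholm, 20 June – 23 December 2008: 187 days → $70,500 × 4.65% × 187/366 = $1,674.9529
Roseham, 24 December – 31 December 2008: 8 days → $70,500 × 2.8% × 8/366 = $43.1475
Total = $2,755.6639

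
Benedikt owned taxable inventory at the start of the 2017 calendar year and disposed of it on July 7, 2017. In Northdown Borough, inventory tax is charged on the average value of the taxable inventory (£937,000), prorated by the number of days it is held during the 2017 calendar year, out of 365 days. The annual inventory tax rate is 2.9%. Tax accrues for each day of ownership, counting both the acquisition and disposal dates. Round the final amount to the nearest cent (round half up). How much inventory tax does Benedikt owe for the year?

Days held (January 1 – July 7, 2017): 188 out of 365
Tax = £937,000 × 2.9% × 188/365 = £13,995.9562

£13,995.96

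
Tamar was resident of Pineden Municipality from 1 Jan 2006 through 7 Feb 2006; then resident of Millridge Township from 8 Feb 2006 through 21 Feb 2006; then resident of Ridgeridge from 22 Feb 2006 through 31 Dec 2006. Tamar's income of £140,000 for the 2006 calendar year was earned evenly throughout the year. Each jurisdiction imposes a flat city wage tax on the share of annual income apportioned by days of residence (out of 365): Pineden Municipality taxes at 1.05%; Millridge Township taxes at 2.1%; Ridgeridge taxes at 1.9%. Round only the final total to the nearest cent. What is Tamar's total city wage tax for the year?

£2,546.85

Pineden Municipality, 1 Jan – 7 Feb 2006: 38 days → £140,000 × 1.05% × 38/365 = £153.0411
Millridge Township, 8 Feb – 21 Feb 2006: 14 days → £140,000 × 2.1% × 14/365 = £112.7671
Ridgeridge, 22 Feb – 31 Dec 2006: 313 days → £140,000 × 1.9% × 313/365 = £2,281.0411
Total = £2,546.8493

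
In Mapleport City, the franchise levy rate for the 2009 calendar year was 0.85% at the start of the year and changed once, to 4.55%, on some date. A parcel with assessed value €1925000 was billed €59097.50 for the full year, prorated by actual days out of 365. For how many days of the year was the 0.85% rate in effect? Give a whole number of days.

146 days

Let d = days at the first rate; then 365 − d days at the second rate.
€1925000 × [0.85%·d + 4.55%·(365−d)] / 365 = €59097.50
Solving gives d = 146, so the new rate took effect on 27 May 2009.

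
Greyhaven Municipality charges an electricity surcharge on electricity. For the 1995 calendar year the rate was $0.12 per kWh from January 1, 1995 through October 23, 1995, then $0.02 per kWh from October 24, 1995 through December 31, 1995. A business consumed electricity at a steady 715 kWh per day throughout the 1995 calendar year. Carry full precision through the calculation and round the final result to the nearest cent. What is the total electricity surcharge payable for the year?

January 1 – October 23, 1995: 296 days × 715 kWh/day = 211,640 kWh at $0.12/kWh → $25396.80
October 24 – December 31, 1995: 69 days × 715 kWh/day = 49,335 kWh at $0.02/kWh → $986.70

$26383.50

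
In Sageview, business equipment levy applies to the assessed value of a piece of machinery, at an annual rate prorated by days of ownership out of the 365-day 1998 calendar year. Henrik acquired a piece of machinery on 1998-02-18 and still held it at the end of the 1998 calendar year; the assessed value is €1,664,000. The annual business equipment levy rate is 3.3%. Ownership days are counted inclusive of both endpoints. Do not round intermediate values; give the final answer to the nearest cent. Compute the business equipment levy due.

€47,690.70

Days held (1998-02-18 to 1998-12-31): 317 out of 365
Tax = €1,664,000 × 3.3% × 317/365 = €47,690.6959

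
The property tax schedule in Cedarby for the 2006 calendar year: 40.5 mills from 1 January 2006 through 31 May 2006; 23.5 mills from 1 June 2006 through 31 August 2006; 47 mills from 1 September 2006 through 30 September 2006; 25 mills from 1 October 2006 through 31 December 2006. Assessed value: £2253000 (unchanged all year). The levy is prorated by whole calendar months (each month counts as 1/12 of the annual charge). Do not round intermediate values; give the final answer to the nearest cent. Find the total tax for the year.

£74161.25

1 January – 31 May 2006: 5 months at 40.5 mills → £2253000 × 4.05% × 5/12 = £38019.3750
1 June – 31 August 2006: 3 months at 23.5 mills → £2253000 × 2.35% × 3/12 = £13236.3750
1 September – 30 September 2006: 1 month at 47 mills → £2253000 × 4.7% × 1/12 = £8824.2500
1 October – 31 December 2006: 3 months at 25 mills → £2253000 × 2.5% × 3/12 = £14081.2500
Total = £74161.2500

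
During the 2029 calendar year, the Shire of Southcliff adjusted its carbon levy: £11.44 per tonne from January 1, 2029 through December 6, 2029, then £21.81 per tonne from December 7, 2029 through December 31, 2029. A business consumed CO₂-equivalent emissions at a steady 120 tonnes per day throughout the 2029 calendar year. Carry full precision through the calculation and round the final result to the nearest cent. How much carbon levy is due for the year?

January 1 – December 6, 2029: 340 days × 120 tonnes/day = 40,800 tonnes at £11.44/tonne → £466,752.00
December 7 – December 31, 2029: 25 days × 120 tonnes/day = 3,000 tonnes at £21.81/tonne → £65,430.00

£532,182.00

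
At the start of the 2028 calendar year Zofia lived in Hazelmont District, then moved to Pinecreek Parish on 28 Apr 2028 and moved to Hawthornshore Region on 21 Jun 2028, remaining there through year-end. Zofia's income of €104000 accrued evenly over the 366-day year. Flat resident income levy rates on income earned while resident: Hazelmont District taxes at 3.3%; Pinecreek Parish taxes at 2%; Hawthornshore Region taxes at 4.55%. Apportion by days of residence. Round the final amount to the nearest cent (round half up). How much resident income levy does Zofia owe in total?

€3921.60

Hazelmont District, 1 Jan – 27 Apr 2028: 118 days → €104000 × 3.3% × 118/366 = €1106.4918
Pinecreek Parish, 28 Apr – 20 Jun 2028: 54 days → €104000 × 2% × 54/366 = €306.8852
Hawthornshore Region, 21 Jun – 31 Dec 2028: 194 days → €104000 × 4.55% × 194/366 = €2508.2186
Total = €3921.5956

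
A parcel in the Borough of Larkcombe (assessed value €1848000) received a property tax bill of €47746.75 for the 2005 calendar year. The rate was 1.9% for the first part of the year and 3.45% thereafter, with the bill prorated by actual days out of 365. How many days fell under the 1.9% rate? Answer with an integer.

Let d = days at the first rate; then 365 − d days at the second rate.
€1848000 × [1.9%·d + 3.45%·(365−d)] / 365 = €47746.75
Solving gives d = 204, so the new rate took effect on July 24, 2005.

204 days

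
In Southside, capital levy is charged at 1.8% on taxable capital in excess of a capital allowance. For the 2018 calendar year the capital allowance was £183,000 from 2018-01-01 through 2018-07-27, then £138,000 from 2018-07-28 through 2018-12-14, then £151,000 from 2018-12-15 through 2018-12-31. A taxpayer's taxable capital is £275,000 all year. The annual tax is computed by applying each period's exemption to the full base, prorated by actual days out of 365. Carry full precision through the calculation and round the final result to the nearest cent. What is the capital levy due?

2018-01-01 to 2018-07-27: 208 days, exemption £183,000 → (£275,000 − £183,000) × 1.8% × 208/365 = £943.6932
2018-07-28 to 2018-12-14: 140 days, exemption £138,000 → (£275,000 − £138,000) × 1.8% × 140/365 = £945.8630
2018-12-15 to 2018-12-31: 17 days, exemption £151,000 → (£275,000 − £151,000) × 1.8% × 17/365 = £103.9562
Total = £1,993.5123

£1,993.51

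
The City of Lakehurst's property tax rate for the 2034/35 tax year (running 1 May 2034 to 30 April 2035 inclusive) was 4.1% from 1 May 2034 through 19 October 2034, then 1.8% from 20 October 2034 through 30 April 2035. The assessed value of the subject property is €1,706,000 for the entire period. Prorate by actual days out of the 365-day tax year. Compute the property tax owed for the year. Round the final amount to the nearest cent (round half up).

€49,198.24

1 May – 19 October 2034: 172 days at 4.1% → €1,706,000 × 4.1% × 172/365 = €32,960.8548
20 October 2034 – 30 April 2035: 193 days at 1.8% → €1,706,000 × 1.8% × 193/365 = €16,237.3808
Total = €49,198.2356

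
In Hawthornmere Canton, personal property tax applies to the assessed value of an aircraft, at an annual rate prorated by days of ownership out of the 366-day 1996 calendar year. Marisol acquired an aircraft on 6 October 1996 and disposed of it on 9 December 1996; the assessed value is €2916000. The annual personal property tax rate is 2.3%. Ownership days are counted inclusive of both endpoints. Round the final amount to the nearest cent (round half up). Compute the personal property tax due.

Days held (6 October – 9 December 1996): 65 out of 366
Tax = €2916000 × 2.3% × 65/366 = €11910.9836

€11910.98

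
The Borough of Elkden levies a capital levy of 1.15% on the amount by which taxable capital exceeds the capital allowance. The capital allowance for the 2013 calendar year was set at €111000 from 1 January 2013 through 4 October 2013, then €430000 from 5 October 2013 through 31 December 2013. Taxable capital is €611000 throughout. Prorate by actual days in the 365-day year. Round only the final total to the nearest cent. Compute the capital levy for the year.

1 January – 4 October 2013: 277 days, exemption €111000 → (€611000 − €111000) × 1.15% × 277/365 = €4363.6986
5 October – 31 December 2013: 88 days, exemption €430000 → (€611000 − €430000) × 1.15% × 88/365 = €501.8411
Total = €4865.5397

€4865.54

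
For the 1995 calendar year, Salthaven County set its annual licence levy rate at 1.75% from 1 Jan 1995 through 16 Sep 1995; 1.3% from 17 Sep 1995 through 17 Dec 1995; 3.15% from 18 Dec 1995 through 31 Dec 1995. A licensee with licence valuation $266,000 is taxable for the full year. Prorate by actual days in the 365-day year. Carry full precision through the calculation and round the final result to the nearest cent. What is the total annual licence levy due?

$4,496.13

1 Jan – 16 Sep 1995: 259 days at 1.75% → $266,000 × 1.75% × 259/365 = $3,303.1370
17 Sep – 17 Dec 1995: 92 days at 1.3% → $266,000 × 1.3% × 92/365 = $871.6055
18 Dec – 31 Dec 1995: 14 days at 3.15% → $266,000 × 3.15% × 14/365 = $321.3863
Total = $4,496.1288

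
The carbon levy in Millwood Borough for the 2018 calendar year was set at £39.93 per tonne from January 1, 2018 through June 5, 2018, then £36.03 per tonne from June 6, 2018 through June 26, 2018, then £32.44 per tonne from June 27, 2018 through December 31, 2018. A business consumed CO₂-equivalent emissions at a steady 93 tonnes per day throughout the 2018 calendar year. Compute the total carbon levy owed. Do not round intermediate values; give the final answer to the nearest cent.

January 1 – June 5, 2018: 156 days × 93 tonnes/day = 14,508 tonnes at £39.93/tonne → £579,304.44
June 6 – June 26, 2018: 21 days × 93 tonnes/day = 1,953 tonnes at £36.03/tonne → £70,366.59
June 27 – December 31, 2018: 188 days × 93 tonnes/day = 17,484 tonnes at £32.44/tonne → £567,180.96

£1,216,851.99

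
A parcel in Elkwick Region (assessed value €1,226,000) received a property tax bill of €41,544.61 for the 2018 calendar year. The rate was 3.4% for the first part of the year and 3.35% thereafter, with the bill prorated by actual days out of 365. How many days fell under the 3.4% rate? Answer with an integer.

282 days

Let d = days at the first rate; then 365 − d days at the second rate.
€1,226,000 × [3.4%·d + 3.35%·(365−d)] / 365 = €41,544.61
Solving gives d = 282, so the new rate took effect on 10 Oct 2018.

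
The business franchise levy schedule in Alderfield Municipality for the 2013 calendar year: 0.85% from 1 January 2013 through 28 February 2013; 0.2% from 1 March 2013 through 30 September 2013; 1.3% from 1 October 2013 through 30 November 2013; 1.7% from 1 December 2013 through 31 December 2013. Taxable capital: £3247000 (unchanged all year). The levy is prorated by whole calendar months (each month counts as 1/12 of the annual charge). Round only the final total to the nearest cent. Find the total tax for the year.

1 January – 28 February 2013: 2 months at 0.85% → £3247000 × 0.85% × 2/12 = £4599.9167
1 March – 30 September 2013: 7 months at 0.2% → £3247000 × 0.2% × 7/12 = £3788.1667
1 October – 30 November 2013: 2 months at 1.3% → £3247000 × 1.3% × 2/12 = £7035.1667
1 December – 31 December 2013: 1 month at 1.7% → £3247000 × 1.7% × 1/12 = £4599.9167
Total = £20023.1667

£20023.17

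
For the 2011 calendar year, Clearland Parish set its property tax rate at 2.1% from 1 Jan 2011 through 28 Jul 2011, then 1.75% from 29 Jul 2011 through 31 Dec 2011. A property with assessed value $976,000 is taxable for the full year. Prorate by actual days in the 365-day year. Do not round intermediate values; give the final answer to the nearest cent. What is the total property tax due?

1 Jan – 28 Jul 2011: 209 days at 2.1% → $976,000 × 2.1% × 209/365 = $11,736.0658
29 Jul – 31 Dec 2011: 156 days at 1.75% → $976,000 × 1.75% × 156/365 = $7,299.9452
Total = $19,036.0110

$19,036.01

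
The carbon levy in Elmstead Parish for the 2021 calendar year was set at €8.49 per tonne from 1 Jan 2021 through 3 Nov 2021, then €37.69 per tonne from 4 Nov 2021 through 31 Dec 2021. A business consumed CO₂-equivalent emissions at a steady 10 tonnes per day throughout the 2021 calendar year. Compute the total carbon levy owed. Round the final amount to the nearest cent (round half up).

1 Jan – 3 Nov 2021: 307 days × 10 tonnes/day = 3,070 tonnes at €8.49/tonne → €26,064.30
4 Nov – 31 Dec 2021: 58 days × 10 tonnes/day = 580 tonnes at €37.69/tonne → €21,860.20

€47,924.50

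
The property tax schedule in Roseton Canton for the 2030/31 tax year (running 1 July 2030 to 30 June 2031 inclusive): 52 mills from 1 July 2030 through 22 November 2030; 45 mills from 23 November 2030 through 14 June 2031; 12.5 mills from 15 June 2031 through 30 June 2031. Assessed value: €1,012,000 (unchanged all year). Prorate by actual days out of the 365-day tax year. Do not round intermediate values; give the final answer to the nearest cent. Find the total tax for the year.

1 July – 22 November 2030: 145 days at 52 mills → €1,012,000 × 5.2% × 145/365 = €20,905.4247
23 November 2030 – 14 June 2031: 204 days at 45 mills → €1,012,000 × 4.5% × 204/365 = €25,452.4932
15 June – 30 June 2031: 16 days at 12.5 mills → €1,012,000 × 1.25% × 16/365 = €554.5205
Total = €46,912.4384

€46,912.44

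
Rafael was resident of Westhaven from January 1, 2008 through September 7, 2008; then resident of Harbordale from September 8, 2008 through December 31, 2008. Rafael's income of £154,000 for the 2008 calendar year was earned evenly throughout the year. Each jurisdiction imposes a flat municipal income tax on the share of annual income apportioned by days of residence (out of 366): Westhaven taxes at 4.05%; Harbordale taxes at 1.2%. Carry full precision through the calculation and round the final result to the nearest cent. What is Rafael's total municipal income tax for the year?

Westhaven, January 1 – September 7, 2008: 251 days → £154,000 × 4.05% × 251/366 = £4,277.2869
Harbordale, September 8 – December 31, 2008: 115 days → £154,000 × 1.2% × 115/366 = £580.6557
Total = £4,857.9426

£4,857.94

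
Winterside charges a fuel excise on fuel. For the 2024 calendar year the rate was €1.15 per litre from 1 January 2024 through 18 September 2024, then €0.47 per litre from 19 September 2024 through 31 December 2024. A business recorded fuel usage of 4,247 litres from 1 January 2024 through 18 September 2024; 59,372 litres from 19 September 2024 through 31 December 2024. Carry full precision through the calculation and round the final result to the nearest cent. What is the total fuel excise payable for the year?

1 January – 18 September 2024: 4,247 litres at €1.15/litre → €4,884.05
19 September – 31 December 2024: 59,372 litres at €0.47/litre → €27,904.84

€32,788.89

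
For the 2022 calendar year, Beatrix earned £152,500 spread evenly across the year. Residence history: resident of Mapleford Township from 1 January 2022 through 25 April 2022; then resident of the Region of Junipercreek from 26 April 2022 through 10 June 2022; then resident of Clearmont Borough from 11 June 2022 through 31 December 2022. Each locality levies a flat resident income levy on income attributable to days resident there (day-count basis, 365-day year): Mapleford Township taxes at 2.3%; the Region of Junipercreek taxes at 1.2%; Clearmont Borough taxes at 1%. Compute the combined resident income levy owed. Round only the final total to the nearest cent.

£2,188.06

Mapleford Township, 1 January – 25 April 2022: 115 days → £152,500 × 2.3% × 115/365 = £1,105.1027
The Region of Junipercreek, 26 April – 10 June 2022: 46 days → £152,500 × 1.2% × 46/365 = £230.6301
Clearmont Borough, 11 June – 31 December 2022: 204 days → £152,500 × 1% × 204/365 = £852.3288
Total = £2,188.0616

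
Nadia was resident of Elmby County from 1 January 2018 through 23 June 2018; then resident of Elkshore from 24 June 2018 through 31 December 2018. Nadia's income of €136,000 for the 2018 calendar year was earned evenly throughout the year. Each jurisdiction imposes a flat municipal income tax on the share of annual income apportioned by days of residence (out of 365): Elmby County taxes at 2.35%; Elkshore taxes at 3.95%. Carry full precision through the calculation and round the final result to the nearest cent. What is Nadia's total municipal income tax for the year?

€4,334.67

Elmby County, 1 January – 23 June 2018: 174 days → €136,000 × 2.35% × 174/365 = €1,523.5726
Elkshore, 24 June – 31 December 2018: 191 days → €136,000 × 3.95% × 191/365 = €2,811.1014
Total = €4,334.6740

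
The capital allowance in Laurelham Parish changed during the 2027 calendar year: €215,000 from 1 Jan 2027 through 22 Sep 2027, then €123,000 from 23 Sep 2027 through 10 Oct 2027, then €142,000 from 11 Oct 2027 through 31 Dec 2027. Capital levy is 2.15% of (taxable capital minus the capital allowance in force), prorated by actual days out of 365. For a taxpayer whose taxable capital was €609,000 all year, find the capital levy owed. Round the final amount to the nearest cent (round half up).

€8,921.15

1 Jan – 22 Sep 2027: 265 days, exemption €215,000 → (€609,000 − €215,000) × 2.15% × 265/365 = €6,150.1781
23 Sep – 10 Oct 2027: 18 days, exemption €123,000 → (€609,000 − €123,000) × 2.15% × 18/365 = €515.2932
11 Oct – 31 Dec 2027: 82 days, exemption €142,000 → (€609,000 − €142,000) × 2.15% × 82/365 = €2,255.6740
Total = €8,921.1452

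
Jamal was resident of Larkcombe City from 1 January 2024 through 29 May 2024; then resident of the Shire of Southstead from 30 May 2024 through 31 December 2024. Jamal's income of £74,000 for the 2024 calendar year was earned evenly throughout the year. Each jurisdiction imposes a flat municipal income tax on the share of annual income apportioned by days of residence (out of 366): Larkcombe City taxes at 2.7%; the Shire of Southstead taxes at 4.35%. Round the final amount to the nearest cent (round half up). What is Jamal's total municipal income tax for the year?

Larkcombe City, 1 January – 29 May 2024: 150 days → £74,000 × 2.7% × 150/366 = £818.8525
The Shire of Southstead, 30 May – 31 December 2024: 216 days → £74,000 × 4.35% × 216/366 = £1,899.7377
Total = £2,718.5902

£2,718.59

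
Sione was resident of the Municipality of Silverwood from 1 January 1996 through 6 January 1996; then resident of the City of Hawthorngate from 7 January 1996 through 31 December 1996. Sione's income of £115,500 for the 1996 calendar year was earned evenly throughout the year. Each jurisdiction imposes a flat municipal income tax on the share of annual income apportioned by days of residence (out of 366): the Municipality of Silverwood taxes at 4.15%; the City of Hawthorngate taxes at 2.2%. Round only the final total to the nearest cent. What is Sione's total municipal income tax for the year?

The Municipality of Silverwood, 1 January – 6 January 1996: 6 days → £115,500 × 4.15% × 6/366 = £78.5779
The City of Hawthorngate, 7 January – 31 December 1996: 360 days → £115,500 × 2.2% × 360/366 = £2,499.3443
Total = £2,577.9221

£2,577.92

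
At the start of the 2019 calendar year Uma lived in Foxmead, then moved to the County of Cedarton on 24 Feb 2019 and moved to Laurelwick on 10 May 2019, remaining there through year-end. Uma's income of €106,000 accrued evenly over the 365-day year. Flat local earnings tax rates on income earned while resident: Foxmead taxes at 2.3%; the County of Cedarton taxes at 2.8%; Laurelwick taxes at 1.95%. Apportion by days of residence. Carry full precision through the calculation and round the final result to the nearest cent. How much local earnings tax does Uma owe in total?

Foxmead, 1 Jan – 23 Feb 2019: 54 days → €106,000 × 2.3% × 54/365 = €360.6904
The County of Cedarton, 24 Feb – 9 May 2019: 75 days → €106,000 × 2.8% × 75/365 = €609.8630
Laurelwick, 10 May – 31 Dec 2019: 236 days → €106,000 × 1.95% × 236/365 = €1,336.4712
Total = €2,307.0247

€2,307.02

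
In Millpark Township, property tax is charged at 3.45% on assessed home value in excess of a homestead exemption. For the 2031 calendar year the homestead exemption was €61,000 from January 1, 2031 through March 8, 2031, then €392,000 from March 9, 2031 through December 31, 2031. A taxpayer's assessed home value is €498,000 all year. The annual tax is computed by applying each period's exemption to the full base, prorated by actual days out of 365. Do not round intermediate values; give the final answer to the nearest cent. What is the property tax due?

€5,753.18

January 1 – March 8, 2031: 67 days, exemption €61,000 → (€498,000 − €61,000) × 3.45% × 67/365 = €2,767.4671
March 9 – December 31, 2031: 298 days, exemption €392,000 → (€498,000 − €392,000) × 3.45% × 298/365 = €2,985.7151
Total = €5,753.1822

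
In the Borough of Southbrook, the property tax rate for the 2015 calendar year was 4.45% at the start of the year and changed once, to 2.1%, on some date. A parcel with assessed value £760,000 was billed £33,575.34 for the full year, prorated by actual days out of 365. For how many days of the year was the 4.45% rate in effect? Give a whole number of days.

360 days

Let d = days at the first rate; then 365 − d days at the second rate.
£760,000 × [4.45%·d + 2.1%·(365−d)] / 365 = £33,575.34
Solving gives d = 360, so the new rate took effect on December 27, 2015.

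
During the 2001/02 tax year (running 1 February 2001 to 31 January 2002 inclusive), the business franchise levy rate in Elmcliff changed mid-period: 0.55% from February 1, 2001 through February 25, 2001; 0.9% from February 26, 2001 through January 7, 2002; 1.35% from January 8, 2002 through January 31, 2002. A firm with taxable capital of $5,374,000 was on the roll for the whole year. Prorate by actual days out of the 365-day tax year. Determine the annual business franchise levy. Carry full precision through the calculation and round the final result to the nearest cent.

February 1 – February 25, 2001: 25 days at 0.55% → $5,374,000 × 0.55% × 25/365 = $2,024.4521
February 26, 2001 – January 7, 2002: 316 days at 0.9% → $5,374,000 × 0.9% × 316/365 = $41,873.0301
January 8 – January 31, 2002: 24 days at 1.35% → $5,374,000 × 1.35% × 24/365 = $4,770.3452
Total = $48,667.8274

$48,667.83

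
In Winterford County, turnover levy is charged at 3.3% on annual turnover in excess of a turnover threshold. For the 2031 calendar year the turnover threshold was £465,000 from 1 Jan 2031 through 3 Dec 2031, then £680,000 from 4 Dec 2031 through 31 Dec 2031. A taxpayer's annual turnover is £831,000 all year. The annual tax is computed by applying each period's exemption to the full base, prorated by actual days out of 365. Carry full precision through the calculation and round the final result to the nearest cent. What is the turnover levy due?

1 Jan – 3 Dec 2031: 337 days, exemption £465,000 → (£831,000 − £465,000) × 3.3% × 337/365 = £11,151.4685
4 Dec – 31 Dec 2031: 28 days, exemption £680,000 → (£831,000 − £680,000) × 3.3% × 28/365 = £382.2575
Total = £11,533.7260

£11,533.73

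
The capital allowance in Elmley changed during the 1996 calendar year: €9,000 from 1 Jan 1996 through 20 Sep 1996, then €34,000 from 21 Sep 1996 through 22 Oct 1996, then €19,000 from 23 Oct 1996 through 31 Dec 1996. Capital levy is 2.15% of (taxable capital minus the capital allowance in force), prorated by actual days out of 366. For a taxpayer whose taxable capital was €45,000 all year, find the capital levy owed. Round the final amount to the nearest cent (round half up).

€685.89

1 Jan – 20 Sep 1996: 264 days, exemption €9,000 → (€45,000 − €9,000) × 2.15% × 264/366 = €558.2951
21 Sep – 22 Oct 1996: 32 days, exemption €34,000 → (€45,000 − €34,000) × 2.15% × 32/366 = €20.6776
23 Oct – 31 Dec 1996: 70 days, exemption €19,000 → (€45,000 − €19,000) × 2.15% × 70/366 = €106.9126
Total = €685.8852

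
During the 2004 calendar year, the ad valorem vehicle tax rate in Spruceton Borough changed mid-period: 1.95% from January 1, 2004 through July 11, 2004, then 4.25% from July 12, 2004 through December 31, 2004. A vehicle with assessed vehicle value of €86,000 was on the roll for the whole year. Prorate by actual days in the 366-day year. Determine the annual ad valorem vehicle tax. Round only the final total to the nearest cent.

€2,611.96

January 1 – July 11, 2004: 193 days at 1.95% → €86,000 × 1.95% × 193/366 = €884.3197
July 12 – December 31, 2004: 173 days at 4.25% → €86,000 × 4.25% × 173/366 = €1,727.6366
Total = €2,611.9563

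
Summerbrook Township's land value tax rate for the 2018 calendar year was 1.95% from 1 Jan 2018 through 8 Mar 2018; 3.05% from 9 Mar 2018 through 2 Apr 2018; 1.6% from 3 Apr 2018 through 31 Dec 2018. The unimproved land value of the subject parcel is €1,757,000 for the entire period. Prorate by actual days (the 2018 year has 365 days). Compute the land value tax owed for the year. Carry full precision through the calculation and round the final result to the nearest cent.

€30,985.78

1 Jan – 8 Mar 2018: 67 days at 1.95% → €1,757,000 × 1.95% × 67/365 = €6,289.0973
9 Mar – 2 Apr 2018: 25 days at 3.05% → €1,757,000 × 3.05% × 25/365 = €3,670.4452
3 Apr – 31 Dec 2018: 273 days at 1.6% → €1,757,000 × 1.6% × 273/365 = €21,026.2356
Total = €30,985.7781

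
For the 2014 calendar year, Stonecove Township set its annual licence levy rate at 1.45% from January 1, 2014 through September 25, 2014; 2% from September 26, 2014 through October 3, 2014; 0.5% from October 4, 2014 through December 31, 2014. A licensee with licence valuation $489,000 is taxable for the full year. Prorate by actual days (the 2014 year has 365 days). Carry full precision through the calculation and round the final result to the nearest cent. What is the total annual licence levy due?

$6,016.71

January 1 – September 25, 2014: 268 days at 1.45% → $489,000 × 1.45% × 268/365 = $5,206.1753
September 26 – October 3, 2014: 8 days at 2% → $489,000 × 2% × 8/365 = $214.3562
October 4 – December 31, 2014: 89 days at 0.5% → $489,000 × 0.5% × 89/365 = $596.1781
Total = $6,016.7096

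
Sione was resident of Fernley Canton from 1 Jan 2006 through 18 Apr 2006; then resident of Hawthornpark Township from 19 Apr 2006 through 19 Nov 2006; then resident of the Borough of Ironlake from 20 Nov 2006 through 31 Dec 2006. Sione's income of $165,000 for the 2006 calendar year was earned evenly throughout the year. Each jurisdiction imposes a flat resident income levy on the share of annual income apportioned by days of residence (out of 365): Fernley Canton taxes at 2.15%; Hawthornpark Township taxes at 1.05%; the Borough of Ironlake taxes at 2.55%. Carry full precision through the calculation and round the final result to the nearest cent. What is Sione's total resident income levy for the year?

Fernley Canton, 1 Jan – 18 Apr 2006: 108 days → $165,000 × 2.15% × 108/365 = $1,049.6712
Hawthornpark Township, 19 Apr – 19 Nov 2006: 215 days → $165,000 × 1.05% × 215/365 = $1,020.5137
The Borough of Ironlake, 20 Nov – 31 Dec 2006: 42 days → $165,000 × 2.55% × 42/365 = $484.1507
Total = $2,554.3356

$2,554.34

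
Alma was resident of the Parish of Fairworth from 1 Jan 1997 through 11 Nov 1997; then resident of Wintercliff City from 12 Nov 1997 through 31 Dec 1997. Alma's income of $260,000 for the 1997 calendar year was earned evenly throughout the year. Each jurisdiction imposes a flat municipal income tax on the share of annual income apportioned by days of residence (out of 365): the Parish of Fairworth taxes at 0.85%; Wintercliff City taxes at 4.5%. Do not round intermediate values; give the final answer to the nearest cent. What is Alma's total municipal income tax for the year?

The Parish of Fairworth, 1 Jan – 11 Nov 1997: 315 days → $260,000 × 0.85% × 315/365 = $1,907.2603
Wintercliff City, 12 Nov – 31 Dec 1997: 50 days → $260,000 × 4.5% × 50/365 = $1,602.7397
Total = $3,510.0000

$3,510.00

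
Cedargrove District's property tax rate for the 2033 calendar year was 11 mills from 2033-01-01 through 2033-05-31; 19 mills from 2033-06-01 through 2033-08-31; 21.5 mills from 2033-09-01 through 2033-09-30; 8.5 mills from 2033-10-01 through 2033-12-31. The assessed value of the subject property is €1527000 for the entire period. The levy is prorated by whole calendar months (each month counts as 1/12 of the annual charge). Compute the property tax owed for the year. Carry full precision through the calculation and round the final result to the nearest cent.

2033-01-01 to 2033-05-31: 5 months at 11 mills → €1527000 × 1.1% × 5/12 = €6998.7500
2033-06-01 to 2033-08-31: 3 months at 19 mills → €1527000 × 1.9% × 3/12 = €7253.2500
2033-09-01 to 2033-09-30: 1 month at 21.5 mills → €1527000 × 2.15% × 1/12 = €2735.8750
2033-10-01 to 2033-12-31: 3 months at 8.5 mills → €1527000 × 0.85% × 3/12 = €3244.8750
Total = €20232.7500

€20232.75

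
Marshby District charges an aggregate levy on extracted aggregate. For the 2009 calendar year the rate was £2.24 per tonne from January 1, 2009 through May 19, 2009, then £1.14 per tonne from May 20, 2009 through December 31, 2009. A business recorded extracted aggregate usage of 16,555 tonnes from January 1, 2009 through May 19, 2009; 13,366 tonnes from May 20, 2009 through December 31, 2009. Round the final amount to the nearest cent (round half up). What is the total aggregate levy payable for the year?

£52320.44

January 1 – May 19, 2009: 16,555 tonnes at £2.24/tonne → £37083.20
May 20 – December 31, 2009: 13,366 tonnes at £1.14/tonne → £15237.24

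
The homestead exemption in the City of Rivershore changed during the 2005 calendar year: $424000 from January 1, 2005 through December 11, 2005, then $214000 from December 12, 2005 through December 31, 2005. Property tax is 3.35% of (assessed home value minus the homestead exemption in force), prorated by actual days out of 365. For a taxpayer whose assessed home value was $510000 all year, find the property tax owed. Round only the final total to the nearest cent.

January 1 – December 11, 2005: 345 days, exemption $424000 → ($510000 − $424000) × 3.35% × 345/365 = $2723.1370
December 12 – December 31, 2005: 20 days, exemption $214000 → ($510000 − $214000) × 3.35% × 20/365 = $543.3425
Total = $3266.4795

$3266.48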